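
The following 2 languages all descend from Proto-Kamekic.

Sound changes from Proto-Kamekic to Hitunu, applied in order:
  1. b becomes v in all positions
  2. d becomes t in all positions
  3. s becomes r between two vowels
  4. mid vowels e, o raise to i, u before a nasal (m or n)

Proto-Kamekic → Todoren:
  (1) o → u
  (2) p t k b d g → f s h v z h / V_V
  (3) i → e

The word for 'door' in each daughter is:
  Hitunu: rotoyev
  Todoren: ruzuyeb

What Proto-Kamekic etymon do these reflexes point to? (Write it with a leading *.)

Position 3: Hitunu has t, Todoren has z. Taking the neighbouring segments as reconstructed: Hitunu t could go back to *t or *d; Todoren z could go back to *d or *z — the one source consistent with every daughter is *d.
Position 4: Hitunu has o, Todoren has u. Hitunu preserves o here (none of its changes turn any other segment into o), so the proto-segment is *o.
Position 7: Hitunu has v, Todoren has b. Todoren preserves b here (none of its changes turn any other segment into b), so the proto-segment is *b.
Continuing position by position gives *rodoyeb; check it forward:
Hitunu: *rodoyeb
  rodoyeb → rodoyev   [unconditioned shift]
  rodoyev → rotoyev   [unconditioned shift]
  rotoyev (rule 3 does not apply)
  rotoyev (rule 4 does not apply)
  giving Hitunu rotoyev.
Todoren: *rodoyeb
  rodoyeb → ruduyeb   [vowel merger]
  ruduyeb → ruzuyeb   [intervocalic lenition]
  ruzuyeb (rule 3 does not apply)
  giving Todoren ruzuyeb.
Only *rodoyeb yields all of Hitunu rotoyev, Todoren ruzuyeb.

*rodoyeb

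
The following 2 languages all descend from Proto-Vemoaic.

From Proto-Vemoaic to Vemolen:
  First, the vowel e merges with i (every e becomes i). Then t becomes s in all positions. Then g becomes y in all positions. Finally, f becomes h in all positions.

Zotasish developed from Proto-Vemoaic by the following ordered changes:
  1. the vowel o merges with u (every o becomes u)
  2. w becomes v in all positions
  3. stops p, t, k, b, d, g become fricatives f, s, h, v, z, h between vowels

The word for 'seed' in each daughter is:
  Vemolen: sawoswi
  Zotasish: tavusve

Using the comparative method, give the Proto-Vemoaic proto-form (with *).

Position 3: Vemolen has w, Zotasish has v. Vemolen preserves w here (none of its changes turn any other segment into w), so the proto-segment is *w.
Position 4: Vemolen has o, Zotasish has u. Vemolen preserves o here (none of its changes turn any other segment into o), so the proto-segment is *o.
Verify the candidate proto-form against each daughter:
Vemolen: *tawoswe
  tawoswe → tawoswi   [vowel merger]
  tawoswi → sawoswi   [unconditioned shift]
  sawoswi (rule 3 does not apply)
  sawoswi (rule 4 does not apply)
  giving Vemolen sawoswi.
Zotasish: *tawoswe > tawuswe > tavusve  (by vowel merger, unconditioned shift)
No other proto-form is consistent with every reflex, so the reconstruction is *tawoswe.

*tawoswe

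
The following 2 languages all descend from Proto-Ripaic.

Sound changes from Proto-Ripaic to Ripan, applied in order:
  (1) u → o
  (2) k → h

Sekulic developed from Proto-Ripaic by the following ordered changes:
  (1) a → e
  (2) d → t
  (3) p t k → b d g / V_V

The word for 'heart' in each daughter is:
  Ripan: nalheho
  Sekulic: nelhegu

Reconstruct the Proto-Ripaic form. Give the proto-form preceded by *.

*nalheku

Position 6: Ripan has h, Sekulic has g. Taking the neighbouring segments as reconstructed: Ripan h could go back to *k or *h; Sekulic g could go back to *k or *g — the one source consistent with every daughter is *k.
Position 2: Ripan has a, Sekulic has e. Ripan preserves a here (none of its changes turn any other segment into a), so the proto-segment is *a.
Continuing position by position gives *nalheku; check it forward:
Ripan: *nalheku
  nalheku → nalheko   [vowel merger]
  nalheko → nalheho   [unconditioned shift]
  giving Ripan nalheho.
Sekulic: *nalheku
  nalheku → nelheku   [vowel merger]
  nelheku (rule 2 does not apply)
  nelheku → nelhegu   [intervocalic voicing]
  giving Sekulic nelhegu.
*nalheku is the unique common source.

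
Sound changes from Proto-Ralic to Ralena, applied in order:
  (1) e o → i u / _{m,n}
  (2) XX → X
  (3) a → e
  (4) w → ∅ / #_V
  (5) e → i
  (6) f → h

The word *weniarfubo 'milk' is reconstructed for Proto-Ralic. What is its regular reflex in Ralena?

Ralena: *weniarfubo
  weniarfubo → winiarfubo   [pre-nasal raising]
  winiarfubo (rule 2 does not apply)
  winiarfubo → winierfubo   [vowel merger]
  winierfubo → inierfubo   [glide loss]
  inierfubo → iniirfubo   [vowel merger]
  iniirfubo → iniirhubo   [unconditioned shift]
  giving Ralena iniirhubo.

iniirhubo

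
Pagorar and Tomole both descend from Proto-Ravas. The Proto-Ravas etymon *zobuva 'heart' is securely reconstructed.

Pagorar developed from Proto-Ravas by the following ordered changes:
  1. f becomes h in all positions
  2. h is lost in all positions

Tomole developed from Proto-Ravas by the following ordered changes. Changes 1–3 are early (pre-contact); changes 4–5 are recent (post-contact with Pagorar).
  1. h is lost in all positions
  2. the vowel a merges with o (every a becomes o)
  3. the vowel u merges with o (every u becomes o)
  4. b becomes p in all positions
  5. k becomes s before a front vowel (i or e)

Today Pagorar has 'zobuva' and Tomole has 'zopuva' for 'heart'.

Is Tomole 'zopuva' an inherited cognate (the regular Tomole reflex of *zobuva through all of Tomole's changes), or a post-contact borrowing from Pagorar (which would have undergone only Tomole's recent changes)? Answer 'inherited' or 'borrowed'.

borrowed

If inherited, *zobuva would pass through all of Tomole's changes:
Tomole: *zobuva > zobuvo > zobovo > zopovo  (by vowel merger, vowel merger, unconditioned shift)
If borrowed from Pagorar 'zobuva' after the early changes, it would undergo only the recent ones:
  rule 4 (unconditioned shift): zobuva → zopuva
  rule 5 (palatalisation): no change (zopuva)
  ⇒ as a loan: zopuva
Tomole 'zopuva' matches the loan outcome 'zopuva', not the inherited 'zopovo' — it skipped the early Tomole changes, so it was borrowed from Pagorar.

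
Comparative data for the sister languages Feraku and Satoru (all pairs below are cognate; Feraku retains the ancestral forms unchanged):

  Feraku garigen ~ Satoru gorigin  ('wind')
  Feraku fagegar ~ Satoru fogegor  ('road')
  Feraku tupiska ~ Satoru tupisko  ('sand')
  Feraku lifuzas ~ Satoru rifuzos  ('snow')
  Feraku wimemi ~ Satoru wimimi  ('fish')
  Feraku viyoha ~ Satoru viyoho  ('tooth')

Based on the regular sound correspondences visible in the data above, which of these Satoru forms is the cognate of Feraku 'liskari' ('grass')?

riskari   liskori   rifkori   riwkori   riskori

riskori

lifuzas ~ rifuzos — Feraku l corresponds to Satoru r word-initially before a front vowel.
garigen ~ gorigin, fagegar ~ fogegor — Feraku a corresponds to Satoru o after a consonant, before r.
Applying these to Feraku 'liskari':
  liskari → riskari   (l→r word-initially before a front vowel)
  riskari → riskori   (a→o after a consonant, before r)
So the Satoru cognate is 'riskori'.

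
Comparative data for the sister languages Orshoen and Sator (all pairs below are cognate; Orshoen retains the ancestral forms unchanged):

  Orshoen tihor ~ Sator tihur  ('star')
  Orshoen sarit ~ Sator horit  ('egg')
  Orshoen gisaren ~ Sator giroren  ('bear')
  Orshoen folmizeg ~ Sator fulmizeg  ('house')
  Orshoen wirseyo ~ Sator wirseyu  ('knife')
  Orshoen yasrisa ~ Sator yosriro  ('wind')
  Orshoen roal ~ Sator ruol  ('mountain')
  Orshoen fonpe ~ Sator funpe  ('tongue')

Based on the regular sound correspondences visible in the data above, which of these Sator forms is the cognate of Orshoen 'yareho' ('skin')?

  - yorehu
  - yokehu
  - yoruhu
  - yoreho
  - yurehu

yorehu

sarit ~ horit, gisaren ~ giroren — Orshoen a corresponds to Sator o after a consonant, before r.
wirseyo ~ wirseyu — Orshoen o corresponds to Sator u word-finally.
Applying these to Orshoen 'yareho':
  yareho → yoreho   (a→o after a consonant, before r)
  yoreho → yorehu   (o→u word-finally)
So the Sator cognate is 'yorehu'.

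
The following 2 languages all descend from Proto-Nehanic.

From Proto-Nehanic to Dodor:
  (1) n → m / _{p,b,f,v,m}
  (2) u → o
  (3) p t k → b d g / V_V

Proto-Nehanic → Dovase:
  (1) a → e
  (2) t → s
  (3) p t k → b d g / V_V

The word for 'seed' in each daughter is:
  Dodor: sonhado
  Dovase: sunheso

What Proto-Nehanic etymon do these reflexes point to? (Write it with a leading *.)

*sunhato

Position 2: Dodor has o, Dovase has u. Dovase preserves u here (none of its changes turn any other segment into u), so the proto-segment is *u.
Position 6: Dodor has d, Dovase has s. Taking the neighbouring segments as reconstructed: Dodor d could go back to *t or *d; Dovase s could go back to *t or *s — the one source consistent with every daughter is *t.
Position 5: Dodor has a, Dovase has e. Dodor preserves a here (none of its changes turn any other segment into a), so the proto-segment is *a.
Continuing position by position gives *sunhato; check it forward:
Dodor: *sunhato > sonhato > sonhado  (by vowel merger, intervocalic voicing)
Dovase: start from *sunhato.
  rule 1 (vowel merger): sunhato → sunheto
  rule 2 (unconditioned shift): sunheto → sunheso
  rule 3: no change — sunheso
  ⇒ Dovase sunheso
No other proto-form is consistent with every reflex, so the reconstruction is *sunhato.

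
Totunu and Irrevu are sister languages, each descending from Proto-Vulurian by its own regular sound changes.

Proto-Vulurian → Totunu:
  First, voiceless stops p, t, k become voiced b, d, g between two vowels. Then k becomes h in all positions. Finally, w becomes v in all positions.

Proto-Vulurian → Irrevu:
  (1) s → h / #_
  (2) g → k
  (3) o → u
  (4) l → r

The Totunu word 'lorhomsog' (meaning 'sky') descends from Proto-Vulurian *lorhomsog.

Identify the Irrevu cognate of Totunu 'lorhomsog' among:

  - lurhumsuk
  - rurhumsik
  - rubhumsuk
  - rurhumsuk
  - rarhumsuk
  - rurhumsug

Irrevu: *lorhomsog > lorhomsok > lurhumsuk > rurhumsuk  (by unconditioned shift, vowel merger, unconditioned shift)

rurhumsuk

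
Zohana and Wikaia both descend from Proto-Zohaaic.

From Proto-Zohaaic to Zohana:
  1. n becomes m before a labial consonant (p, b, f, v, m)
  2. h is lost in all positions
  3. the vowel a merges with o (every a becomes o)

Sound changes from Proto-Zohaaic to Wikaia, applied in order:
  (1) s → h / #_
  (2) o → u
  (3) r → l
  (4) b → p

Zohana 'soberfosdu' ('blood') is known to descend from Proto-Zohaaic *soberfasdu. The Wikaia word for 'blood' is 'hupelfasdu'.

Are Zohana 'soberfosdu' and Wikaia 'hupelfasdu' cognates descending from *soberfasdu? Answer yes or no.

yes

Derive the expected Wikaia reflex of *soberfasdu:
Wikaia: start from *soberfasdu.
  rule 1 (debuccalisation): soberfasdu → hoberfasdu
  rule 2 (vowel merger): hoberfasdu → huberfasdu
  rule 3 (unconditioned shift): huberfasdu → hubelfasdu
  rule 4 (unconditioned shift): hubelfasdu → hupelfasdu
  ⇒ Wikaia hupelfasdu
Wikaia 'hupelfasdu' matches the regular reflex exactly, so the pair is cognate.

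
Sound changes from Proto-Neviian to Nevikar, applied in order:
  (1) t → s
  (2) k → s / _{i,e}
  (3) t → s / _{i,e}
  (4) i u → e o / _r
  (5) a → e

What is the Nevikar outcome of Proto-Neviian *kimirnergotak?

simernergosek

Nevikar: start from *kimirnergotak.
  rule 1 (unconditioned shift): kimirnergotak → kimirnergosak
  rule 2 (palatalisation): kimirnergosak → simirnergosak
  rule 3: no change — simirnergosak
  rule 4 (pre-rhotic lowering): simirnergosak → simernergosak
  rule 5 (vowel merger): simernergosak → simernergosek
  ⇒ Nevikar simernergosek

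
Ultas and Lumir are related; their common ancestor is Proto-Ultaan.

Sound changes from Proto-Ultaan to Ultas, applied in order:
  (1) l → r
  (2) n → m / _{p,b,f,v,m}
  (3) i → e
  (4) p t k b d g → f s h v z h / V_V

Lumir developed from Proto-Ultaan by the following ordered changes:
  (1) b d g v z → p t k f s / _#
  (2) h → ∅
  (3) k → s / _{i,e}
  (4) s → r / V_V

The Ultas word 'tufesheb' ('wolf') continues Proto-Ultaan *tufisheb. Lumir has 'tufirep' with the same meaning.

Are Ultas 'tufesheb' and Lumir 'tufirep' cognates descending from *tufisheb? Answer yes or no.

Derive the expected Lumir reflex of *tufisheb:
Lumir: *tufisheb
  tufisheb → tufishep   [final devoicing]
  tufishep → tufisep   [h-loss]
  tufisep (rule 3 does not apply)
  tufisep → tufirep   [rhotacism]
  giving Lumir tufirep.
Lumir 'tufirep' matches the regular reflex exactly, so the pair is cognate.

yes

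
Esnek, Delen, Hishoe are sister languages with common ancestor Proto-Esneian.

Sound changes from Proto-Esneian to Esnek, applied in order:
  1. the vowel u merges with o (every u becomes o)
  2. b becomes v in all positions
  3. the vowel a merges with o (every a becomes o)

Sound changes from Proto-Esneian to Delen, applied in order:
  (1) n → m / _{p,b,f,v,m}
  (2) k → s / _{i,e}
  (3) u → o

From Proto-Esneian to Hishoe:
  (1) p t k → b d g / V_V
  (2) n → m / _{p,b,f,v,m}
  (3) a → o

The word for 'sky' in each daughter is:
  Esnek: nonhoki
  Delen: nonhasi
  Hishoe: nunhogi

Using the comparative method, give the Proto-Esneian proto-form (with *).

*nunhaki

Position 6: Esnek has k, Delen has s, Hishoe has g. Esnek preserves k here (none of its changes turn any other segment into k), so the proto-segment is *k.
Position 5: Esnek has o, Delen has a, Hishoe has o. Delen preserves a here (none of its changes turn any other segment into a), so the proto-segment is *a.
Continuing position by position gives *nunhaki; check it forward:
Esnek: *nunhaki > nonhaki > nonhoki  (by vowel merger, vowel merger)
Delen: *nunhaki > nunhasi > nonhasi  (by palatalisation, vowel merger)
Hishoe: *nunhaki
  nunhaki → nunhagi   [intervocalic voicing]
  nunhagi (rule 2 does not apply)
  nunhagi → nunhogi   [vowel merger]
  giving Hishoe nunhogi.
Only *nunhaki yields all of Esnek nonhoki, Delen nonhasi, Hishoe nunhogi.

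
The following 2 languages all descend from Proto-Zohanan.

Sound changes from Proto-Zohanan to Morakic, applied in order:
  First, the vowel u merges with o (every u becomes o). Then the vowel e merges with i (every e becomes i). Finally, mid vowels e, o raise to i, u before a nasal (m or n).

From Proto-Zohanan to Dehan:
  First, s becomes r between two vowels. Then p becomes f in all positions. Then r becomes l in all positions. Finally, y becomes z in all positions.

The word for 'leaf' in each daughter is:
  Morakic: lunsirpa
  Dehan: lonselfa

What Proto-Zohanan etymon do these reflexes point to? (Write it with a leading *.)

*lonserpa

Position 7: Morakic has p, Dehan has f. Morakic preserves p here (none of its changes turn any other segment into p), so the proto-segment is *p.
Position 5: Morakic has i, Dehan has e. Dehan preserves e here (none of its changes turn any other segment into e), so the proto-segment is *e.
Position 6: Morakic has r, Dehan has l. Morakic preserves r here (none of its changes turn any other segment into r), so the proto-segment is *r.
Verify the candidate proto-form against each daughter:
Morakic: *lonserpa > lonsirpa > lunsirpa  (by vowel merger, pre-nasal raising)
Dehan: *lonserpa
  lonserpa (rule 1 does not apply)
  lonserpa → lonserfa   [unconditioned shift]
  lonserfa → lonselfa   [unconditioned shift]
  lonselfa (rule 4 does not apply)
  giving Dehan lonselfa.
*lonserpa is the unique common source.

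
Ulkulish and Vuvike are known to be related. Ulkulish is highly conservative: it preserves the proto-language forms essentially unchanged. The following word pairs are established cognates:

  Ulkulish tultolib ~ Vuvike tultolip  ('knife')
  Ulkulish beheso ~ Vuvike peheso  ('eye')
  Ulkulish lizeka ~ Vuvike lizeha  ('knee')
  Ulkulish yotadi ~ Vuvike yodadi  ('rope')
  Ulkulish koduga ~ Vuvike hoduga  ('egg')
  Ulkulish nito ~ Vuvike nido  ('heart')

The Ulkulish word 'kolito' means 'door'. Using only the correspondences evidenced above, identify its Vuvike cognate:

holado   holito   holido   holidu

holido

koduga ~ hoduga — Ulkulish k corresponds to Vuvike h word-initially before a back vowel.
nito ~ nido — Ulkulish t corresponds to Vuvike d between vowels (before a back vowel).
Applying these to Ulkulish 'kolito':
  kolito → holito   (k→h word-initially before a back vowel)
  holito → holido   (t→d between vowels (before a back vowel))
So the Vuvike cognate is 'holido'.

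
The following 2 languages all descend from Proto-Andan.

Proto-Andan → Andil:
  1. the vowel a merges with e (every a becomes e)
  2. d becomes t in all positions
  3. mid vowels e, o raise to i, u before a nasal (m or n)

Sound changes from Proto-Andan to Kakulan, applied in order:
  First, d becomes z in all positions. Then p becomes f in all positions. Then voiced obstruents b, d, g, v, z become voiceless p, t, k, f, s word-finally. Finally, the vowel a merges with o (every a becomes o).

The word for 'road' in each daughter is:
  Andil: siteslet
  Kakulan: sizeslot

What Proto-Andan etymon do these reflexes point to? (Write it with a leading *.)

*sideslat

Position 3: Andil has t, Kakulan has z. Taking the neighbouring segments as reconstructed: Andil t could go back to *t or *d; Kakulan z could go back to *d or *z — the one source consistent with every daughter is *d.
Position 7: Andil has e, Kakulan has o. Taking the neighbouring segments as reconstructed: Andil e could go back to *a or *e; Kakulan o could go back to *a or *o — the one source consistent with every daughter is *a.
Continuing position by position gives *sideslat; check it forward:
Andil: start from *sideslat.
  rule 1 (vowel merger): sideslat → sideslet
  rule 2 (unconditioned shift): sideslet → siteslet
  rule 3: no change — siteslet
  ⇒ Andil siteslet
Kakulan: start from *sideslat.
  rule 1 (unconditioned shift): sideslat → sizeslat
  rule 2: no change — sizeslat
  rule 3: no change — sizeslat
  rule 4 (vowel merger): sizeslat → sizeslot
  ⇒ Kakulan sizeslot
Only *sideslat yields all of Andil siteslet, Kakulan sizeslot.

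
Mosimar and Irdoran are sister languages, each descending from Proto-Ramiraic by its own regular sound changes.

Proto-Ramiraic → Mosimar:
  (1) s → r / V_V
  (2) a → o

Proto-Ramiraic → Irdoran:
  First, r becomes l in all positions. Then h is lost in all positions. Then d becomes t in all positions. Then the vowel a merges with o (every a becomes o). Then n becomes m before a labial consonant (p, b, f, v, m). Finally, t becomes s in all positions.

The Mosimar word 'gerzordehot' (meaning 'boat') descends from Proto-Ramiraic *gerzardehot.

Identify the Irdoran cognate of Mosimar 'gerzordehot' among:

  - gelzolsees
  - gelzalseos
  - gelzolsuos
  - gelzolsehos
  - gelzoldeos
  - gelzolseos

Irdoran: *gerzardehot > gelzaldehot > gelzaldeot > gelzalteot > gelzolteot > gelzolseos  (by unconditioned shift, h-loss, unconditioned shift, vowel merger, unconditioned shift)
Among the options, 'gelzolseos' alone shows every Irdoran change applied in order.

gelzolseos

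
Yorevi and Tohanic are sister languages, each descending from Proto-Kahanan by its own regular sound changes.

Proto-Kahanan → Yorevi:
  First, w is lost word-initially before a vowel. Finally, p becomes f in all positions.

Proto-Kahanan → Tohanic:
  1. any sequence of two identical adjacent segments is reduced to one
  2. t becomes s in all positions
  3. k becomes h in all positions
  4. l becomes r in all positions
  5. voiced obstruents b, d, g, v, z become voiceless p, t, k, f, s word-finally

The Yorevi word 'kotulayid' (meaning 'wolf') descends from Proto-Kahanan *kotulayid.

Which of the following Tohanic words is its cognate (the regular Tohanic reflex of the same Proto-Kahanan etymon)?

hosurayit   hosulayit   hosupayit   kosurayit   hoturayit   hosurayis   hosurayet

hosurayit

Tohanic: *kotulayid > kosulayid > hosulayid > hosurayid > hosurayit  (by unconditioned shift, unconditioned shift, unconditioned shift, final devoicing)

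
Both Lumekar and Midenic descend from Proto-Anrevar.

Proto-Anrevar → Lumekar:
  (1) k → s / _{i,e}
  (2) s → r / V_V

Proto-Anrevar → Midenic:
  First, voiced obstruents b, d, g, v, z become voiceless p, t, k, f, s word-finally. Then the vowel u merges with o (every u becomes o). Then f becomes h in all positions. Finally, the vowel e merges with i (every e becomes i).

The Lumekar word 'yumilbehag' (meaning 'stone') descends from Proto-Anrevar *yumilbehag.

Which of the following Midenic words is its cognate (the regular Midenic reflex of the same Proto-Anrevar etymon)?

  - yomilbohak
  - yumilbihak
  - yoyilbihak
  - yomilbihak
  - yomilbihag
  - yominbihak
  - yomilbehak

yomilbihak

Midenic: start from *yumilbehag.
  rule 1 (final devoicing): yumilbehag → yumilbehak
  rule 2 (vowel merger): yumilbehak → yomilbehak
  rule 3: no change — yomilbehak
  rule 4 (vowel merger): yomilbehak → yomilbihak
  ⇒ Midenic yomilbihak
The other candidates each miss or misapply at least one Midenic change.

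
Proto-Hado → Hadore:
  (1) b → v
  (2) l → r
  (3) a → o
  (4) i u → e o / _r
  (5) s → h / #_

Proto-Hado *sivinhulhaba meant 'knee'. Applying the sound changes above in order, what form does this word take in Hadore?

Hadore: *sivinhulhaba > sivinhulhava > sivinhurhava > sivinhurhovo > sivinhorhovo > hivinhorhovo  (by unconditioned shift, unconditioned shift, vowel merger, pre-rhotic lowering, debuccalisation)

hivinhorhovo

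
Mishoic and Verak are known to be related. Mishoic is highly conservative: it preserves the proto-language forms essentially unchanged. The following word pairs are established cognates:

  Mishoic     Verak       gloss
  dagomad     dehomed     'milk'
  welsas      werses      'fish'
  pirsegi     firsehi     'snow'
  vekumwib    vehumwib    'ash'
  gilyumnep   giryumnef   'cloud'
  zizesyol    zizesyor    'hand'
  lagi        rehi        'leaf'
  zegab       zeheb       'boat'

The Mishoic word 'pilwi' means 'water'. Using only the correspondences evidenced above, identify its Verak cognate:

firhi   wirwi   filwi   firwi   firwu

pirsegi ~ firsehi — Mishoic p corresponds to Verak f word-initially before a front vowel.
welsas ~ werses, gilyumnep ~ giryumnef — Mishoic l corresponds to Verak r after a vowel, before a consonant other than r, m, n, p, b, f, v.
Applying these to Mishoic 'pilwi':
  pilwi → filwi   (p→f word-initially before a front vowel)
  filwi → firwi   (l→r after a vowel, before a consonant other than r, m, n, p, b, f, v)
So the Verak cognate is 'firwi'.

firwi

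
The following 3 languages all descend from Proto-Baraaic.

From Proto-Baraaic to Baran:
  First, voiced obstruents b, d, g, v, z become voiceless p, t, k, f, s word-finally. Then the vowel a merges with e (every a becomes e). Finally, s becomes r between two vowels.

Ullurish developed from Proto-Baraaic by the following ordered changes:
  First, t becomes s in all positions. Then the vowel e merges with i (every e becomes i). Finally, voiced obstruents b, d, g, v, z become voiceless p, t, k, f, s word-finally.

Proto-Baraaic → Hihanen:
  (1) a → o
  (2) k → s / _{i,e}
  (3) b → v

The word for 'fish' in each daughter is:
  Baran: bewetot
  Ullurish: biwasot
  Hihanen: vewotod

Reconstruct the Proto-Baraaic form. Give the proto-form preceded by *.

Position 7: Baran has t, Ullurish has t, Hihanen has d. Hihanen preserves d here (none of its changes turn any other segment into d), so the proto-segment is *d.
Position 2: Baran has e, Ullurish has i, Hihanen has e. Hihanen preserves e here (none of its changes turn any other segment into e), so the proto-segment is *e.
Continuing position by position gives *bewatod; check it forward:
Baran: *bewatod > bewatot > bewetot  (by final devoicing, vowel merger)
Ullurish: start from *bewatod.
  rule 1 (unconditioned shift): bewatod → bewasod
  rule 2 (vowel merger): bewasod → biwasod
  rule 3 (final devoicing): biwasod → biwasot
  ⇒ Ullurish biwasot
Hihanen: start from *bewatod.
  rule 1 (vowel merger): bewatod → bewotod
  rule 2: no change — bewotod
  rule 3 (unconditioned shift): bewotod → vewotod
  ⇒ Hihanen vewotod
*bewatod is the unique common source.

*bewatod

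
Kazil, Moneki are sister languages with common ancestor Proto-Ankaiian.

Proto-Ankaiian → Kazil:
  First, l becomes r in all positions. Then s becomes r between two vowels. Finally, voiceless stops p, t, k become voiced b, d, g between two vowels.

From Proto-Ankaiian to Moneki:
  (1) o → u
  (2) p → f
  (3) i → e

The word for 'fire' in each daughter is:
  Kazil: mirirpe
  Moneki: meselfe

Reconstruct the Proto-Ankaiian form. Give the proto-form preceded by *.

Position 5: Kazil has r, Moneki has l. Moneki preserves l here (none of its changes turn any other segment into l), so the proto-segment is *l.
Position 2: Kazil has i, Moneki has e. Kazil preserves i here (none of its changes turn any other segment into i), so the proto-segment is *i.
Verify the candidate proto-form against each daughter:
Kazil: *misilpe > misirpe > mirirpe  (by unconditioned shift, rhotacism)
Moneki: *misilpe > misilfe > meselfe  (by unconditioned shift, vowel merger)
No other proto-form is consistent with every reflex, so the reconstruction is *misilpe.

*misilpe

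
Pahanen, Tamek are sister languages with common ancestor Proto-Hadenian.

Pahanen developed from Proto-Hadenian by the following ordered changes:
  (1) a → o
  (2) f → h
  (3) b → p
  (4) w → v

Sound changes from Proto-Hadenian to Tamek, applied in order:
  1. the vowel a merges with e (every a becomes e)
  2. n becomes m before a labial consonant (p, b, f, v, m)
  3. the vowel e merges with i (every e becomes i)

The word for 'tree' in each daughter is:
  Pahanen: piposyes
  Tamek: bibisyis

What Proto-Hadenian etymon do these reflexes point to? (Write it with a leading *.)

*bibasyes

Position 3: Pahanen has p, Tamek has b. Tamek preserves b here (none of its changes turn any other segment into b), so the proto-segment is *b.
Position 4: Pahanen has o, Tamek has i. Taking the neighbouring segments as reconstructed: Pahanen o could go back to *a or *o; Tamek i could go back to *a or *e or *i — the one source consistent with every daughter is *a.
Position 1: Pahanen has p, Tamek has b. Tamek preserves b here (none of its changes turn any other segment into b), so the proto-segment is *b.
Continuing position by position gives *bibasyes; check it forward:
Pahanen: *bibasyes
  bibasyes → bibosyes   [vowel merger]
  bibosyes (rule 2 does not apply)
  bibosyes → piposyes   [unconditioned shift]
  piposyes (rule 4 does not apply)
  giving Pahanen piposyes.
Tamek: start from *bibasyes.
  rule 1 (vowel merger): bibasyes → bibesyes
  rule 2: no change — bibesyes
  rule 3 (vowel merger): bibesyes → bibisyis
  ⇒ Tamek bibisyis
*bibasyes is the unique common source.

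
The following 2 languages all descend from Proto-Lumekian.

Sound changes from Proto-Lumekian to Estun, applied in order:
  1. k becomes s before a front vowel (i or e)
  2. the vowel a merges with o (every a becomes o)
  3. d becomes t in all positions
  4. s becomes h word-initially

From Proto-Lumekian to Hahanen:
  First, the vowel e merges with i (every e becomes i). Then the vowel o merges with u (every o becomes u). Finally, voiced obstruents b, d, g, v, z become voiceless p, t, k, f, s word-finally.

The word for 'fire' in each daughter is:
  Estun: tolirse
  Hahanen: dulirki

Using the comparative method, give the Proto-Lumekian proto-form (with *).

Position 6: Estun has s, Hahanen has k. Taking the neighbouring segments as reconstructed: Estun s could go back to *k or *s; Hahanen k can only go back to *k — the one source consistent with every daughter is *k.
Position 2: Estun has o, Hahanen has u. Taking the neighbouring segments as reconstructed: Estun o could go back to *a or *o; Hahanen u could go back to *o or *u — the one source consistent with every daughter is *o.
Position 7: Estun has e, Hahanen has i. Estun preserves e here (none of its changes turn any other segment into e), so the proto-segment is *e.
This points to *dolirke. Verify forward in each daughter:
Estun: *dolirke > dolirse > tolirse  (by palatalisation, unconditioned shift)
Hahanen: start from *dolirke.
  rule 1 (vowel merger): dolirke → dolirki
  rule 2 (vowel merger): dolirki → dulirki
  rule 3: no change — dulirki
  ⇒ Hahanen dulirki
Only *dolirke yields all of Estun tolirse, Hahanen dulirki.

*dolirke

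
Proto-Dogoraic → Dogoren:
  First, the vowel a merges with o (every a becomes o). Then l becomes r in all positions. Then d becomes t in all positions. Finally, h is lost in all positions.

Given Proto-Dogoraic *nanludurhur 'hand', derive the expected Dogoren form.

Dogoren: *nanludurhur > nonludurhur > nonrudurhur > nonruturhur > nonruturur  (by vowel merger, unconditioned shift, unconditioned shift, h-loss)

nonruturur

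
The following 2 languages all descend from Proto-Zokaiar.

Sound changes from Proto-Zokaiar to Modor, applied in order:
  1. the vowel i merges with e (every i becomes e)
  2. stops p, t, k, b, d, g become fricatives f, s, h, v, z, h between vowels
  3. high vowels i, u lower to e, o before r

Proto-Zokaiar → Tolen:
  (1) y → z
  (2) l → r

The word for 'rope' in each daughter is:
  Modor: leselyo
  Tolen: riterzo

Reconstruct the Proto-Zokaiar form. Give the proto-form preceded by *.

Position 3: Modor has s, Tolen has t. Tolen preserves t here (none of its changes turn any other segment into t), so the proto-segment is *t.
Position 2: Modor has e, Tolen has i. Tolen preserves i here (none of its changes turn any other segment into i), so the proto-segment is *i.
Position 6: Modor has y, Tolen has z. Modor preserves y here (none of its changes turn any other segment into y), so the proto-segment is *y.
This points to *litelyo. Verify forward in each daughter:
Modor: *litelyo > letelyo > leselyo  (by vowel merger, intervocalic lenition)
Tolen: *litelyo
  litelyo → litelzo   [unconditioned shift]
  litelzo → riterzo   [unconditioned shift]
  giving Tolen riterzo.
No other proto-form is consistent with every reflex, so the reconstruction is *litelyo.

*litelyo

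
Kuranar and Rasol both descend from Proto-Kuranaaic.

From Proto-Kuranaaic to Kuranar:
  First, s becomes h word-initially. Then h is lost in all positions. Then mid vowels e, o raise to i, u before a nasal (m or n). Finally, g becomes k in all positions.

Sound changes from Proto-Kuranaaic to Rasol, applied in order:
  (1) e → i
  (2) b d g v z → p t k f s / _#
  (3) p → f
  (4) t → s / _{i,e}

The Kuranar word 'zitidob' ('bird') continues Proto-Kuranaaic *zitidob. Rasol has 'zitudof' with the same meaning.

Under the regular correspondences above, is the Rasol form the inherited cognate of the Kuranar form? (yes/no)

no

Derive the expected Rasol reflex of *zitidob:
Rasol: *zitidob
  zitidob (rule 1 does not apply)
  zitidob → zitidop   [final devoicing]
  zitidop → zitidof   [unconditioned shift]
  zitidof → zisidof   [palatalisation]
  giving Rasol zisidof.
The regular Rasol reflex would be 'zisidof', but the attested form is 'zitudof'. The correspondence is irregular, so they are not cognates (the Rasol form has a different source).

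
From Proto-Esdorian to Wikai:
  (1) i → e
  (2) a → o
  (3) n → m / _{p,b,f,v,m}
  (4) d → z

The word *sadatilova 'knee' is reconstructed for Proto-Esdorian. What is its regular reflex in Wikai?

sozotelovo

Wikai: start from *sadatilova.
  rule 1 (vowel merger): sadatilova → sadatelova
  rule 2 (vowel merger): sadatelova → sodotelovo
  rule 3: no change — sodotelovo
  rule 4 (unconditioned shift): sodotelovo → sozotelovo
  ⇒ Wikai sozotelovo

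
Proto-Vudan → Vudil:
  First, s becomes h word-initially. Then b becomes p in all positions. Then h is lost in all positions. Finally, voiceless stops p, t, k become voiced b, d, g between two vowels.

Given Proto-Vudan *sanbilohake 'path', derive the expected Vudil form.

anpiloage

Vudil: start from *sanbilohake.
  rule 1 (debuccalisation): sanbilohake → hanbilohake
  rule 2 (unconditioned shift): hanbilohake → hanpilohake
  rule 3 (h-loss): hanpilohake → anpiloake
  rule 4 (intervocalic voicing): anpiloake → anpiloage
  ⇒ Vudil anpiloage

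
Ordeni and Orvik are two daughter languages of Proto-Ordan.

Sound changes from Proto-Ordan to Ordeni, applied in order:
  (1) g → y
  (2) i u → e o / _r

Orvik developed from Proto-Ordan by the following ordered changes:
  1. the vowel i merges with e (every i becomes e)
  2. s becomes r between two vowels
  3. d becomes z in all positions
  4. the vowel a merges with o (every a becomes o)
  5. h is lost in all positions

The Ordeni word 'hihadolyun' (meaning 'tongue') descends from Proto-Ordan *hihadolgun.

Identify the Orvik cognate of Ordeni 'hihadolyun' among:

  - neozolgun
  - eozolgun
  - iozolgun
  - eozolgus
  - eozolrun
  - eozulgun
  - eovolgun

Orvik: start from *hihadolgun.
  rule 1 (vowel merger): hihadolgun → hehadolgun
  rule 2: no change — hehadolgun
  rule 3 (unconditioned shift): hehadolgun → hehazolgun
  rule 4 (vowel merger): hehazolgun → hehozolgun
  rule 5 (h-loss): hehozolgun → eozolgun
  ⇒ Orvik eozolgun
The other candidates each miss or misapply at least one Orvik change.

eozolgun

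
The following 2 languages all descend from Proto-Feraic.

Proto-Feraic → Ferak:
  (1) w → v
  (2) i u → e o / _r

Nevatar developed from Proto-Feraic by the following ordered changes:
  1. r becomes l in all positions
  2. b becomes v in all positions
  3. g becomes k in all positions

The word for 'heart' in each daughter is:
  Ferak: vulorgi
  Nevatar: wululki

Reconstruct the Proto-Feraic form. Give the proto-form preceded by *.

*wulurgi

Position 1: Ferak has v, Nevatar has w. Nevatar preserves w here (none of its changes turn any other segment into w), so the proto-segment is *w.
Position 6: Ferak has g, Nevatar has k. Ferak preserves g here (none of its changes turn any other segment into g), so the proto-segment is *g.
This points to *wulurgi. Verify forward in each daughter:
Ferak: *wulurgi > vulurgi > vulorgi  (by unconditioned shift, pre-rhotic lowering)
Nevatar: start from *wulurgi.
  rule 1 (unconditioned shift): wulurgi → wululgi
  rule 2: no change — wululgi
  rule 3 (unconditioned shift): wululgi → wululki
  ⇒ Nevatar wululki
*wulurgi is the unique common source.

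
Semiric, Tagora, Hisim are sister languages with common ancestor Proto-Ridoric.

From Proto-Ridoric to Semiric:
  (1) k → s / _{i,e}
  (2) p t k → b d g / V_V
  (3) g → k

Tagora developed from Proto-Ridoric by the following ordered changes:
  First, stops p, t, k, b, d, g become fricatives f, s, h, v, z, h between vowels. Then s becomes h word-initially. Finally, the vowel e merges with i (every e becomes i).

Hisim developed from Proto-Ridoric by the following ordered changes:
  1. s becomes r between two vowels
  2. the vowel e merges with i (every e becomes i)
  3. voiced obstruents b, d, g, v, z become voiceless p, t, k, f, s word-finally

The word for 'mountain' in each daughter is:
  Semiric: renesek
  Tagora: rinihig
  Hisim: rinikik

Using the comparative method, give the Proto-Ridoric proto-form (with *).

Position 7: Semiric has k, Tagora has g, Hisim has k. Tagora preserves g here (none of its changes turn any other segment into g), so the proto-segment is *g.
Position 4: Semiric has e, Tagora has i, Hisim has i. Semiric preserves e here (none of its changes turn any other segment into e), so the proto-segment is *e.
Position 2: Semiric has e, Tagora has i, Hisim has i. Semiric preserves e here (none of its changes turn any other segment into e), so the proto-segment is *e.
Continuing position by position gives *renekeg; check it forward:
Semiric: start from *renekeg.
  rule 1 (palatalisation): renekeg → reneseg
  rule 2: no change — reneseg
  rule 3 (unconditioned shift): reneseg → renesek
  ⇒ Semiric renesek
Tagora: *renekeg > reneheg > rinihig  (by intervocalic lenition, vowel merger)
Hisim: start from *renekeg.
  rule 1: no change — renekeg
  rule 2 (vowel merger): renekeg → rinikig
  rule 3 (final devoicing): rinikig → rinikik
  ⇒ Hisim rinikik
Only *renekeg yields all of Semiric renesek, Tagora rinihig, Hisim rinikik.

*renekeg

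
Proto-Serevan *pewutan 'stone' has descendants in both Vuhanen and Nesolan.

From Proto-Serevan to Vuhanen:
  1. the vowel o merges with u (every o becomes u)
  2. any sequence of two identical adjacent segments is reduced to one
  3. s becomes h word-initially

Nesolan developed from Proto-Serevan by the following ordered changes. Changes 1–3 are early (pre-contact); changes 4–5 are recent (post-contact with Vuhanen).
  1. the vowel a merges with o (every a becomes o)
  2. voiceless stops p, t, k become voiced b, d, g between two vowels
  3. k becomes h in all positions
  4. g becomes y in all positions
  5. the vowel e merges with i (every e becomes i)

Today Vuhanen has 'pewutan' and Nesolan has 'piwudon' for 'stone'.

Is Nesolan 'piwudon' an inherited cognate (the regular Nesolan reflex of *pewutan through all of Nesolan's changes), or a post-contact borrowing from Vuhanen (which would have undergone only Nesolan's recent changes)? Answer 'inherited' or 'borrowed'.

If inherited, *pewutan would pass through all of Nesolan's changes:
Nesolan: *pewutan
  pewutan → pewuton   [vowel merger]
  pewuton → pewudon   [intervocalic voicing]
  pewudon (rule 3 does not apply)
  pewudon (rule 4 does not apply)
  pewudon → piwudon   [vowel merger]
  giving Nesolan piwudon.
If borrowed from Vuhanen 'pewutan' after the early changes, it would undergo only the recent ones:
  rule 4 (unconditioned shift): no change (pewutan)
  rule 5 (vowel merger): pewutan → piwutan
  ⇒ as a loan: piwutan
Nesolan 'piwudon' matches the inherited outcome exactly, so it is an inherited cognate, not a loan.

inherited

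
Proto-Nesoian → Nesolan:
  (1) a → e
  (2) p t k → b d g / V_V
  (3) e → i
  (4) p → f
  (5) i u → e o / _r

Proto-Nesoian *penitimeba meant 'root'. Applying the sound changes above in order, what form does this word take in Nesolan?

Nesolan: start from *penitimeba.
  rule 1 (vowel merger): penitimeba → penitimebe
  rule 2 (intervocalic voicing): penitimebe → penidimebe
  rule 3 (vowel merger): penidimebe → pinidimibi
  rule 4 (unconditioned shift): pinidimibi → finidimibi
  rule 5: no change — finidimibi
  ⇒ Nesolan finidimibi

finidimibi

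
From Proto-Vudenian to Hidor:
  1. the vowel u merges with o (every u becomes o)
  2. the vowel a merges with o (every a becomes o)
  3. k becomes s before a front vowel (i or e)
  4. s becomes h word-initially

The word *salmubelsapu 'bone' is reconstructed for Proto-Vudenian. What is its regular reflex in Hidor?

holmobelsopo

Hidor: *salmubelsapu
  salmubelsapu → salmobelsapo   [vowel merger]
  salmobelsapo → solmobelsopo   [vowel merger]
  solmobelsopo (rule 3 does not apply)
  solmobelsopo → holmobelsopo   [debuccalisation]
  giving Hidor holmobelsopo.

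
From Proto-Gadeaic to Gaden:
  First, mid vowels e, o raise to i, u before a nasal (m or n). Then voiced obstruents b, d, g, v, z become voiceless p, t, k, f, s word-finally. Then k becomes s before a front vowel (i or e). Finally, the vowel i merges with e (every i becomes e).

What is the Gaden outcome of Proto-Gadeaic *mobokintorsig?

Gaden: start from *mobokintorsig.
  rule 1: no change — mobokintorsig
  rule 2 (final devoicing): mobokintorsig → mobokintorsik
  rule 3 (palatalisation): mobokintorsik → mobosintorsik
  rule 4 (vowel merger): mobosintorsik → mobosentorsek
  ⇒ Gaden mobosentorsek

mobosentorsek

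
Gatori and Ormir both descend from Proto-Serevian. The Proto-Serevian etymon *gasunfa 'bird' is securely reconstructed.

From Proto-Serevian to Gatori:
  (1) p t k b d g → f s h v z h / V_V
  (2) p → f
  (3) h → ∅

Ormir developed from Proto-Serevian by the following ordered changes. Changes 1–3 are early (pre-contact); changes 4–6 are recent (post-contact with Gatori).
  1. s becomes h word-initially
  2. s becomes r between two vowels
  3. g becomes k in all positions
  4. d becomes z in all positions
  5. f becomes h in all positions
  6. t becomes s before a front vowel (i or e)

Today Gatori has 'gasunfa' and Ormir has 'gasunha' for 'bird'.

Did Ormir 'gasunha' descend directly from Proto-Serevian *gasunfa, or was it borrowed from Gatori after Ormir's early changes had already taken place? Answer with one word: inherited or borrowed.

If inherited, *gasunfa would pass through all of Ormir's changes:
Ormir: start from *gasunfa.
  rule 1: no change — gasunfa
  rule 2 (rhotacism): gasunfa → garunfa
  rule 3 (unconditioned shift): garunfa → karunfa
  rule 4: no change — karunfa
  rule 5 (unconditioned shift): karunfa → karunha
  rule 6: no change — karunha
  ⇒ Ormir karunha
If borrowed from Gatori 'gasunfa' after the early changes, it would undergo only the recent ones:
  rule 4 (unconditioned shift): no change (gasunfa)
  rule 5 (unconditioned shift): gasunfa → gasunha
  rule 6 (palatalisation): no change (gasunha)
  ⇒ as a loan: gasunha
Ormir 'gasunha' matches the loan outcome 'gasunha', not the inherited 'karunha' — it skipped the early Ormir changes, so it was borrowed from Gatori.

borrowed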